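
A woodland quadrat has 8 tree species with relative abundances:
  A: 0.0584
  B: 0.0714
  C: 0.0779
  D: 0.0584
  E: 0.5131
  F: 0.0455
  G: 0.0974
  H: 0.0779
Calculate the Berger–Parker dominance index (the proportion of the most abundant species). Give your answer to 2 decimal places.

0.51

The largest proportion is 0.5131, i.e. d = 0.51 to 2 decimal places.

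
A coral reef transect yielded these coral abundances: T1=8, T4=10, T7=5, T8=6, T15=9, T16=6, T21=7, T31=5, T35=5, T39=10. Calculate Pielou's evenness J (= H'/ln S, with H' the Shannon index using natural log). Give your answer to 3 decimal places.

0.984

Total N = 8+10+5+6+9+6+7+5+5+10 = 71, so the proportions are 0.11268, 0.14085, 0.07042, 0.08451, 0.12676, 0.08451, 0.09859, 0.07042, 0.07042, 0.14085 (working shown to 5 dp, full precision carried).
H' = −Σ pᵢ ln pᵢ = −((-0.24600) + (-0.27607) + (-0.18685) + (-0.20881) + (-0.26182) + (-0.20881) + (-0.22841) + (-0.18685) + (-0.18685) + (-0.27607)) = 2.26653.
With S = 10 species, ln S = 2.30259, so J = 2.26653/2.30259 = 0.98434, i.e. 0.984 to 3 decimal places.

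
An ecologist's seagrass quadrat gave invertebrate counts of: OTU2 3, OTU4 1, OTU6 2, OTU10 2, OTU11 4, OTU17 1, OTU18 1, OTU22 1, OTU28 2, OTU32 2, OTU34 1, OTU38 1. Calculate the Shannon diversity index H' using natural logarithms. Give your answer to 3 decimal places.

2.359

Total N = 3+1+2+2+4+1+1+1+2+2+1+1 = 21, so the proportions are 0.14286, 0.04762, 0.09524, 0.09524, 0.19048, 0.04762, 0.04762, 0.04762, 0.09524, 0.09524, 0.04762, 0.04762 (working shown to 5 dp, full precision carried).
Each pᵢ ln pᵢ term: 0.14286×(-1.94591)=-0.27799, 0.04762×(-3.04452)=-0.14498, 0.09524×(-2.35138)=-0.22394, 0.09524×(-2.35138)=-0.22394, 0.19048×(-1.65823)=-0.31585, 0.04762×(-3.04452)=-0.14498, 0.04762×(-3.04452)=-0.14498, 0.04762×(-3.04452)=-0.14498, 0.09524×(-2.35138)=-0.22394, 0.09524×(-2.35138)=-0.22394, 0.04762×(-3.04452)=-0.14498, 0.04762×(-3.04452)=-0.14498.
Sum = -2.35947, so H' = 2.359.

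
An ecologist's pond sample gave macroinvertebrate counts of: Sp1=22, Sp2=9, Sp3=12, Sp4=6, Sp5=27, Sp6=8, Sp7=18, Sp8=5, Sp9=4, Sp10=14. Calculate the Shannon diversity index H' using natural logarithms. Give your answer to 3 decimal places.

Total N = 22+9+12+6+27+8+18+5+4+14 = 125, so the proportions are 0.176, 0.072, 0.096, 0.048, 0.216, 0.064, 0.144, 0.04, 0.032, 0.112 (working shown to 5 dp, full precision carried).
Each pᵢ ln pᵢ term: 0.176×(-1.73727)=-0.30576, 0.072×(-2.63109)=-0.18944, 0.096×(-2.34341)=-0.22497, 0.048×(-3.03655)=-0.14575, 0.216×(-1.53248)=-0.33102, 0.064×(-2.74887)=-0.17593, 0.144×(-1.93794)=-0.27906, 0.04×(-3.21888)=-0.12876, 0.032×(-3.44202)=-0.11014, 0.112×(-2.18926)=-0.24520.
Sum = -2.13602, so H' = 2.136.

2.136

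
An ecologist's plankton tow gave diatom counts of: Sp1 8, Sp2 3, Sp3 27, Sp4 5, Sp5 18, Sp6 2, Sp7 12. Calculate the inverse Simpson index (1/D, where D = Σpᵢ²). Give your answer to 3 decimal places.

4.330

Total N = 8+3+27+5+18+2+12 = 75, so the proportions are 0.1066667, 0.04, 0.36, 0.0666667, 0.24, 0.0266667, 0.16 (working shown to 7 dp, full precision carried).
D = 0.1066667² + 0.04² + 0.36² + 0.0666667² + 0.24² + 0.0266667² + 0.16² = 0.0113778 + 0.0016000 + 0.1296000 + 0.0044444 + 0.0576000 + 0.0007111 + 0.0256000 = 0.2309333.
So 1/D = 4.33025, i.e. 4.330 to 3 decimal places.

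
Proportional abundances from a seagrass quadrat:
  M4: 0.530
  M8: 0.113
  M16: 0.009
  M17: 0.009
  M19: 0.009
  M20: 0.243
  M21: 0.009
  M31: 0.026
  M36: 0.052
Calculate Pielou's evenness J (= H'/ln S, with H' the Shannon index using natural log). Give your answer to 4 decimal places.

H' = −Σ pᵢ ln pᵢ = −((-0.336485) + (-0.246382) + (-0.042395) + (-0.042395) + (-0.042395) + (-0.343771) + (-0.042395) + (-0.094891) + (-0.153739)) = 1.344846 (working shown to 6 dp, full precision carried).
With S = 9 species, ln S = 2.197225, so J = 1.344846/2.197225 = 0.612066, i.e. 0.6121 to 4 decimal places.

0.6121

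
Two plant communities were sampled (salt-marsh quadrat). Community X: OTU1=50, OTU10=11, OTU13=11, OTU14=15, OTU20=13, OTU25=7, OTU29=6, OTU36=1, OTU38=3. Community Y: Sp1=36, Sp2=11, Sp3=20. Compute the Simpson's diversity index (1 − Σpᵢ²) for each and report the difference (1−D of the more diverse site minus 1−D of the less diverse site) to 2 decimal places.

0.17

Community X: N=117, proportions 0.42735, 0.09402, 0.09402, 0.12821, 0.11111, 0.05983, 0.05128, 0.00855, 0.02564, giving 1−D = 0.76397 (working shown to 5 dp, full precision carried).
Community Y: N=67, proportions 0.53731, 0.16418, 0.29851, giving 1−D = 0.59523.
Difference = |0.76397 − 0.59523| = 0.16874, i.e. 0.17 to 2 decimal places.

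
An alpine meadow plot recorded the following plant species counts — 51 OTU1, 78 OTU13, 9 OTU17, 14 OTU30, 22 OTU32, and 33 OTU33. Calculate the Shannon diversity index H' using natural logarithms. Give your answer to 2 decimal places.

1.56

Total N = 51+78+9+14+22+33 = 207, so the proportions are 0.2464, 0.3768, 0.0435, 0.0676, 0.1063, 0.1594 (working shown to 4 dp, full precision carried).
Each pᵢ ln pᵢ term: 0.2464×(-1.4009)=-0.3451, 0.3768×(-0.9760)=-0.3678, 0.0435×(-3.1355)=-0.1363, 0.0676×(-2.6937)=-0.1822, 0.1063×(-2.2417)=-0.2382, 0.1594×(-1.8362)=-0.2927.
Sum = -1.5624, so H' = 1.56.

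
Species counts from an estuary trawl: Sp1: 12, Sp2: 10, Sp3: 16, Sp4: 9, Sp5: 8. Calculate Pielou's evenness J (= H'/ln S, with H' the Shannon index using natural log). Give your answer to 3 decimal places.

0.980

Total N = 12+10+16+9+8 = 55, so the proportions are 0.21818, 0.18182, 0.29091, 0.16364, 0.14545 (working shown to 5 dp, full precision carried).
H' = −Σ pᵢ ln pᵢ = −((-0.33217) + (-0.30995) + (-0.35920) + (-0.29620) + (-0.28042)) = 1.57794.
With S = 5 species, ln S = 1.60944, so J = 1.57794/1.60944 = 0.98043, i.e. 0.980 to 3 decimal places.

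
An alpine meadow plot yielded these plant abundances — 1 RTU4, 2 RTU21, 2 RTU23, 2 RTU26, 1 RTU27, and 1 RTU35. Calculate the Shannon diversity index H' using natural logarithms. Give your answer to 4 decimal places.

Total N = 1+2+2+2+1+1 = 9, so the proportions are 0.111111, 0.222222, 0.222222, 0.222222, 0.111111, 0.111111 (working shown to 6 dp, full precision carried).
Each pᵢ ln pᵢ term: 0.111111×(-2.197225)=-0.244136, 0.222222×(-1.504077)=-0.334239, 0.222222×(-1.504077)=-0.334239, 0.222222×(-1.504077)=-0.334239, 0.111111×(-2.197225)=-0.244136, 0.111111×(-2.197225)=-0.244136.
Sum = -1.735126, so H' = 1.7351.

1.7351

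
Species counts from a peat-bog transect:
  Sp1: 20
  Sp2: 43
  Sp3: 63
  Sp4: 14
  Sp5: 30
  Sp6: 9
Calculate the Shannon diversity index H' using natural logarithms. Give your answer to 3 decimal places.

Total N = 20+43+63+14+30+9 = 179, so the proportions are 0.11173, 0.24022, 0.35196, 0.07821, 0.1676, 0.05028 (working shown to 5 dp, full precision carried).
Each pᵢ ln pᵢ term: 0.11173×(-2.19165)=-0.24488, 0.24022×(-1.42619)=-0.34260, 0.35196×(-1.04425)=-0.36753, 0.07821×(-2.54833)=-0.19931, 0.1676×(-1.78619)=-0.29936, 0.05028×(-2.99016)=-0.15034.
Sum = -1.60403, so H' = 1.604.

1.604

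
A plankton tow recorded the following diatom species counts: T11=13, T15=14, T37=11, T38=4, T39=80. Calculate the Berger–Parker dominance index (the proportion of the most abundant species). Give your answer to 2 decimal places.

0.66

Total N = 13+14+11+4+80 = 122, so the proportions are 0.1066, 0.1148, 0.0902, 0.0328, 0.6557 (working shown to 4 dp, full precision carried).
The largest proportion is 0.6557, i.e. d = 0.66 to 2 decimal places.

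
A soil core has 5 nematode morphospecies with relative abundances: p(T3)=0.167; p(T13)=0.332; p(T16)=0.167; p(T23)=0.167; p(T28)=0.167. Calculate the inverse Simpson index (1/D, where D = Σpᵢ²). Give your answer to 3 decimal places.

4.509

D = 0.167² + 0.332² + 0.167² + 0.167² + 0.167² = 0.0278890 + 0.1102240 + 0.0278890 + 0.0278890 + 0.0278890 = 0.2217800 (working shown to 7 dp, full precision carried).
So 1/D = 4.50897, i.e. 4.509 to 3 decimal places.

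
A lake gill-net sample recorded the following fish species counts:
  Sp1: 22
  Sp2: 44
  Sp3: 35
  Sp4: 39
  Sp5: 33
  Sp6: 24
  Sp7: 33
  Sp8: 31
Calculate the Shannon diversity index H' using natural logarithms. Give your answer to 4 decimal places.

2.0575

Total N = 22+44+35+39+33+24+33+31 = 261, so the proportions are 0.084291, 0.168582, 0.1341, 0.149425, 0.126437, 0.091954, 0.126437, 0.118774 (working shown to 6 dp, full precision carried).
Each pᵢ ln pᵢ term: 0.084291×(-2.473478)=-0.208492, 0.168582×(-1.780331)=-0.300132, 0.1341×(-2.009172)=-0.269429, 0.149425×(-1.900959)=-0.284051, 0.126437×(-2.068013)=-0.261473, 0.091954×(-2.386467)=-0.219445, 0.126437×(-2.068013)=-0.261473, 0.118774×(-2.130533)=-0.253052.
Sum = -2.057548, so H' = 2.0575.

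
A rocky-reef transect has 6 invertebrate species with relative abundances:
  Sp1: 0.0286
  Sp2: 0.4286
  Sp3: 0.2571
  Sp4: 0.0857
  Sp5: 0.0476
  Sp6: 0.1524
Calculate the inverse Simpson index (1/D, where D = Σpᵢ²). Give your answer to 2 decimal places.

3.53

D = 0.0286² + 0.4286² + 0.2571² + 0.0857² + 0.0476² + 0.1524² = 0.000818 + 0.183698 + 0.066100 + 0.007344 + 0.002266 + 0.023226 = 0.283452 (working shown to 6 dp, full precision carried).
So 1/D = 3.5279, i.e. 3.53 to 2 decimal places.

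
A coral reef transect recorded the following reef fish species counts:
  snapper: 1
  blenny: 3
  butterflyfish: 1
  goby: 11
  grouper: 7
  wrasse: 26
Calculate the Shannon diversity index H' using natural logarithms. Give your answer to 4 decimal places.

Total N = 1+3+1+11+7+26 = 49, so the proportions are 0.020408, 0.061224, 0.020408, 0.22449, 0.142857, 0.530612 (working shown to 6 dp, full precision carried).
Each pᵢ ln pᵢ term: 0.020408×(-3.891820)=-0.079425, 0.061224×(-2.793208)=-0.171013, 0.020408×(-3.891820)=-0.079425, 0.22449×(-1.493925)=-0.335371, 0.142857×(-1.945910)=-0.277987, 0.530612×(-0.633724)=-0.336262.
Sum = -1.279482, so H' = 1.2795.

1.2795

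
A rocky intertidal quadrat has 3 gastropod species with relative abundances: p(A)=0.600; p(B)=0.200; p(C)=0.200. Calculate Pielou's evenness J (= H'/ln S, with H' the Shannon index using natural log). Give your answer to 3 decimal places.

0.865

H' = −Σ pᵢ ln pᵢ = −((-0.30650) + (-0.32189) + (-0.32189)) = 0.95027 (working shown to 5 dp, full precision carried).
With S = 3 species, ln S = 1.09861, so J = 0.95027/1.09861 = 0.86497, i.e. 0.865 to 3 decimal places.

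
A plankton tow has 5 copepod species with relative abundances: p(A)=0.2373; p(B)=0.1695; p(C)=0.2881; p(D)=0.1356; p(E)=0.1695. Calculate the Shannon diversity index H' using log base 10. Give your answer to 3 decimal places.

Each pᵢ log₁₀ pᵢ term (working shown to 5 dp, full precision carried): 0.2373×(-0.62470)=-0.14824, 0.1695×(-0.77083)=-0.13066, 0.2881×(-0.54046)=-0.15571, 0.1356×(-0.86774)=-0.11767, 0.1695×(-0.77083)=-0.13066.
Sum = -0.68292, so H' = 0.683.

0.683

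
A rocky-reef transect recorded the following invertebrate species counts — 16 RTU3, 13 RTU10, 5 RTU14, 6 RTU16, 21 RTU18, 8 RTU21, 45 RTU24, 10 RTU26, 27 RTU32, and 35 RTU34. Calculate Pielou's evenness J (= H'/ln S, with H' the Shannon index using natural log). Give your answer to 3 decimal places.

0.904

Total N = 16+13+5+6+21+8+45+10+27+35 = 186, so the proportions are 0.08602, 0.06989, 0.02688, 0.03226, 0.1129, 0.04301, 0.24194, 0.05376, 0.14516, 0.18817 (working shown to 5 dp, full precision carried).
H' = −Σ pᵢ ln pᵢ = −((-0.21102) + (-0.18597) + (-0.09721) + (-0.11077) + (-0.24627) + (-0.13532) + (-0.34333) + (-0.15716) + (-0.28015) + (-0.31432)) = 2.08153.
With S = 10 species, ln S = 2.30259, so J = 2.08153/2.30259 = 0.90400, i.e. 0.904 to 3 decimal places.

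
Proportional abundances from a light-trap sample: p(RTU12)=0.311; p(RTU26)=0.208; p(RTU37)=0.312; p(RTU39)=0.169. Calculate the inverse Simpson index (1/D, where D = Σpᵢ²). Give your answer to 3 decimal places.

D = 0.311² + 0.208² + 0.312² + 0.169² = 0.0967210 + 0.0432640 + 0.0973440 + 0.0285610 = 0.2658900 (working shown to 7 dp, full precision carried).
So 1/D = 3.76095, i.e. 3.761 to 3 decimal places.

3.761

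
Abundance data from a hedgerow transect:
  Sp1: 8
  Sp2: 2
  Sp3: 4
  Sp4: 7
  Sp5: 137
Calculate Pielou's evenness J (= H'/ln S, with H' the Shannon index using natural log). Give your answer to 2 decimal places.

Total N = 8+2+4+7+137 = 158, so the proportions are 0.0506, 0.0127, 0.0253, 0.0443, 0.8671 (working shown to 4 dp, full precision carried).
H' = −Σ pᵢ ln pᵢ = −((-0.1510) + (-0.0553) + (-0.0931) + (-0.1381) + (-0.1237)) = 0.5612.
With S = 5 species, ln S = 1.6094, so J = 0.5612/1.6094 = 0.3487, i.e. 0.35 to 2 decimal places.

0.35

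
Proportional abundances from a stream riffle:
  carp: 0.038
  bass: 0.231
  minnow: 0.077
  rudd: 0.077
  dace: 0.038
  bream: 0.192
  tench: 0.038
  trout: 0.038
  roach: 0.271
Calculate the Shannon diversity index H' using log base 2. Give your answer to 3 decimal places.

Each pᵢ log₂ pᵢ term (working shown to 5 dp, full precision carried): 0.038×(-4.71786)=-0.17928, 0.231×(-2.11404)=-0.48834, 0.077×(-3.69900)=-0.28482, 0.077×(-3.69900)=-0.28482, 0.038×(-4.71786)=-0.17928, 0.192×(-2.38082)=-0.45712, 0.038×(-4.71786)=-0.17928, 0.038×(-4.71786)=-0.17928, 0.271×(-1.88364)=-0.51047.
Sum = -2.74268, so H' = 2.743.

2.743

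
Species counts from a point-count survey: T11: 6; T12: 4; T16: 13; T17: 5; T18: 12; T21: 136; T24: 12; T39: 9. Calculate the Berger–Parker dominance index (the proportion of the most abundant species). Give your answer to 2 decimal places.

0.69

Total N = 6+4+13+5+12+136+12+9 = 197, so the proportions are 0.0305, 0.0203, 0.066, 0.0254, 0.0609, 0.6904, 0.0609, 0.0457 (working shown to 4 dp, full precision carried).
The largest proportion is 0.6904, i.e. d = 0.69 to 2 decimal places.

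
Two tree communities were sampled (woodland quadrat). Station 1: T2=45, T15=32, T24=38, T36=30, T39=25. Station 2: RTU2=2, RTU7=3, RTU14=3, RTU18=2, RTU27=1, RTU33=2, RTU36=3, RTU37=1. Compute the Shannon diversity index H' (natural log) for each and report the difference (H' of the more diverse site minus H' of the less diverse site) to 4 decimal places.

Station 1: N=170, proportions 0.264706, 0.188235, 0.223529, 0.176471, 0.147059, giving H' = 1.589096 (working shown to 6 dp, full precision carried).
Station 2: N=17, proportions 0.117647, 0.176471, 0.176471, 0.117647, 0.058824, 0.117647, 0.176471, 0.058824, giving H' = 2.006955.
Difference = |1.589096 − 2.006955| = 0.417859, i.e. 0.4179 to 4 decimal places.

0.4179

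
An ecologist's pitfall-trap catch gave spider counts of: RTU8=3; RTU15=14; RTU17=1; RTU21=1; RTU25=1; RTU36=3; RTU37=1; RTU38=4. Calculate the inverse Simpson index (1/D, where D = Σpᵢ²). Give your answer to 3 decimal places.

3.350

Total N = 3+14+1+1+1+3+1+4 = 28, so the proportions are 0.1071429, 0.5, 0.0357143, 0.0357143, 0.0357143, 0.1071429, 0.0357143, 0.1428571 (working shown to 7 dp, full precision carried).
D = 0.1071429² + 0.5² + 0.0357143² + 0.0357143² + 0.0357143² + 0.1071429² + 0.0357143² + 0.1428571² = 0.0114796 + 0.2500000 + 0.0012755 + 0.0012755 + 0.0012755 + 0.0114796 + 0.0012755 + 0.0204082 = 0.2984694.
So 1/D = 3.35043, i.e. 3.350 to 3 decimal places.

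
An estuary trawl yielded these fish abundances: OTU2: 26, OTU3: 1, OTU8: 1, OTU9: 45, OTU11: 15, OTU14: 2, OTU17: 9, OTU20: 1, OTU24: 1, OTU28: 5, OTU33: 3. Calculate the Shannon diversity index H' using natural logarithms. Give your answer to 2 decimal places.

1.67

Total N = 26+1+1+45+15+2+9+1+1+5+3 = 109, so the proportions are 0.2385, 0.0092, 0.0092, 0.4128, 0.1376, 0.0183, 0.0826, 0.0092, 0.0092, 0.0459, 0.0275 (working shown to 4 dp, full precision carried).
Each pᵢ ln pᵢ term: 0.2385×(-1.4333)=-0.3419, 0.0092×(-4.6913)=-0.0430, 0.0092×(-4.6913)=-0.0430, 0.4128×(-0.8847)=-0.3652, 0.1376×(-1.9833)=-0.2729, 0.0183×(-3.9982)=-0.0734, 0.0826×(-2.4941)=-0.2059, 0.0092×(-4.6913)=-0.0430, 0.0092×(-4.6913)=-0.0430, 0.0459×(-3.0819)=-0.1414, 0.0275×(-3.5927)=-0.0989.
Sum = -1.6718, so H' = 1.67.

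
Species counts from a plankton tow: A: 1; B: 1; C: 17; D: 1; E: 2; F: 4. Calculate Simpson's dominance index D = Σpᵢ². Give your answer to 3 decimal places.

0.462

Total N = 1+1+17+1+2+4 = 26, so the proportions are 0.03846, 0.03846, 0.65385, 0.03846, 0.07692, 0.15385 (working shown to 5 dp, full precision carried).
D = 0.03846² + 0.03846² + 0.65385² + 0.03846² + 0.07692² + 0.15385² = 0.00148 + 0.00148 + 0.42751 + 0.00148 + 0.00592 + 0.02367 = 0.46154.
To 3 decimal places, D = 0.462.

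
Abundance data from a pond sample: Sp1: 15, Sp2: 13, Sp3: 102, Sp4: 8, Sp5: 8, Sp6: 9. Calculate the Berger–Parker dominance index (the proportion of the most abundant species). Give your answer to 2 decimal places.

0.66

Total N = 15+13+102+8+8+9 = 155, so the proportions are 0.0968, 0.0839, 0.6581, 0.0516, 0.0516, 0.0581 (working shown to 4 dp, full precision carried).
The largest proportion is 0.6581, i.e. d = 0.66 to 2 decimal places.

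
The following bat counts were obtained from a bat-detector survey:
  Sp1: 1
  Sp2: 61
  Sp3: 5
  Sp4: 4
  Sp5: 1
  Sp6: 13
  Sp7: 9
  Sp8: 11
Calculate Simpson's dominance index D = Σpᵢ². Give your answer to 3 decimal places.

Total N = 1+61+5+4+1+13+9+11 = 105, so the proportions are 0.00952, 0.58095, 0.04762, 0.0381, 0.00952, 0.12381, 0.08571, 0.10476 (working shown to 5 dp, full precision carried).
D = 0.00952² + 0.58095² + 0.04762² + 0.0381² + 0.00952² + 0.12381² + 0.08571² + 0.10476² = 0.00009 + 0.33751 + 0.00227 + 0.00145 + 0.00009 + 0.01533 + 0.00735 + 0.01098 = 0.37506.
To 3 decimal places, D = 0.375.

0.375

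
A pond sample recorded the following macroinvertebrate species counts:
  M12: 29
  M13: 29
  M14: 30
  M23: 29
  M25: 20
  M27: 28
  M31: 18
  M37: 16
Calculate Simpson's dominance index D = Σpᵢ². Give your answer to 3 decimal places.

0.131

Total N = 29+29+30+29+20+28+18+16 = 199, so the proportions are 0.14573, 0.14573, 0.15075, 0.14573, 0.1005, 0.1407, 0.09045, 0.0804 (working shown to 5 dp, full precision carried).
D = 0.14573² + 0.14573² + 0.15075² + 0.14573² + 0.1005² + 0.1407² + 0.09045² + 0.0804² = 0.02124 + 0.02124 + 0.02273 + 0.02124 + 0.01010 + 0.01980 + 0.00818 + 0.00646 = 0.13098.
To 3 decimal places, D = 0.131.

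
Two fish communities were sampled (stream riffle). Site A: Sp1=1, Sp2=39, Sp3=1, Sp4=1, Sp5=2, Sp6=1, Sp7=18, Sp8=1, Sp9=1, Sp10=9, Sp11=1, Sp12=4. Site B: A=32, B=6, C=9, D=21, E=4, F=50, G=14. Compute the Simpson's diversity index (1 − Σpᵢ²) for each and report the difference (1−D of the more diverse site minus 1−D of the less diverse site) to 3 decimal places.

0.081

Site A: N=79, proportions 0.01266, 0.49367, 0.01266, 0.01266, 0.02532, 0.01266, 0.22785, 0.01266, 0.01266, 0.11392, 0.01266, 0.05063, giving 1−D = 0.68707 (working shown to 5 dp, full precision carried).
Site B: N=136, proportions 0.23529, 0.04412, 0.06618, 0.15441, 0.02941, 0.36765, 0.10294, giving 1−D = 0.76784.
Difference = |0.68707 − 0.76784| = 0.08077, i.e. 0.081 to 3 decimal places.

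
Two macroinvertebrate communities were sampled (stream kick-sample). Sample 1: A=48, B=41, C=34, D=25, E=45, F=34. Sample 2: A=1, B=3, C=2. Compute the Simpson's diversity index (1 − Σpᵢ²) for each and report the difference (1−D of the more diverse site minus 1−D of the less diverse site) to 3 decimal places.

Sample 1: N=227, proportions 0.21145, 0.18062, 0.14978, 0.11013, 0.19824, 0.14978, giving 1−D = 0.82637 (working shown to 5 dp, full precision carried).
Sample 2: N=6, proportions 0.16667, 0.5, 0.33333, giving 1−D = 0.61111.
Difference = |0.82637 − 0.61111| = 0.21526, i.e. 0.215 to 3 decimal places.

0.215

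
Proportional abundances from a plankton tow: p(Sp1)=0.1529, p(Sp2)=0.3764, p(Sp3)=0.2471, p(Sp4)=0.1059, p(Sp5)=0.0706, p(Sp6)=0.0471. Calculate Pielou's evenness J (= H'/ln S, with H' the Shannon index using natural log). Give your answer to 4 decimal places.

0.8758

H' = −Σ pᵢ ln pᵢ = −((-0.287142) + (-0.367782) + (-0.345436) + (-0.237773) + (-0.187141) + (-0.143913)) = 1.569187 (working shown to 6 dp, full precision carried).
With S = 6 species, ln S = 1.791759, so J = 1.569187/1.791759 = 0.875780, i.e. 0.8758 to 4 decimal places.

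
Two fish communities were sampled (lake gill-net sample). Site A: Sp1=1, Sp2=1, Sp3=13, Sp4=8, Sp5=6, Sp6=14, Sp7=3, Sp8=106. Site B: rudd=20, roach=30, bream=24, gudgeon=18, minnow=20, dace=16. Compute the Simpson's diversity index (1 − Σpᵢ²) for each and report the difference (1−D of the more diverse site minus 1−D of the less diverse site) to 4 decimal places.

0.3326

Site A: N=152, proportions 0.006579, 0.006579, 0.085526, 0.052632, 0.039474, 0.092105, 0.019737, 0.697368, giving 1−D = 0.493075 (working shown to 6 dp, full precision carried).
Site B: N=128, proportions 0.15625, 0.234375, 0.1875, 0.140625, 0.15625, 0.125, giving 1−D = 0.825684.
Difference = |0.493075 − 0.825684| = 0.332609, i.e. 0.3326 to 4 decimal places.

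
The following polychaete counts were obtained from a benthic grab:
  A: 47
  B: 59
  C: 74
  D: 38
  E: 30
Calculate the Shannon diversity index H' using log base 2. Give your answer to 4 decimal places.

Total N = 47+59+74+38+30 = 248, so the proportions are 0.189516, 0.237903, 0.298387, 0.153226, 0.120968 (working shown to 6 dp, full precision carried).
Each pᵢ log₂ pᵢ term: 0.189516×(-2.399607)=-0.454764, 0.237903×(-2.071553)=-0.492829, 0.298387×(-1.744743)=-0.520609, 0.153226×(-2.706269)=-0.414670, 0.120968×(-3.047306)=-0.368626.
Sum = -2.251498, so H' = 2.2515.

2.2515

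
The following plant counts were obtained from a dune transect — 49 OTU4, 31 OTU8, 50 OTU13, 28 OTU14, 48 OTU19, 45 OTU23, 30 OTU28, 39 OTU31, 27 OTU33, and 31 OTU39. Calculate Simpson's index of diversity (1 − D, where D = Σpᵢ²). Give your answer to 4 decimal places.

Total N = 49+31+50+28+48+45+30+39+27+31 = 378, so the proportions are 0.12963, 0.082011, 0.132275, 0.074074, 0.126984, 0.119048, 0.079365, 0.103175, 0.071429, 0.082011 (working shown to 6 dp, full precision carried).
D = 0.12963² + 0.082011² + 0.132275² + 0.074074² + 0.126984² + 0.119048² + 0.079365² + 0.103175² + 0.071429² + 0.082011² = 0.016804 + 0.006726 + 0.017497 + 0.005487 + 0.016125 + 0.014172 + 0.006299 + 0.010645 + 0.005102 + 0.006726 = 0.105582.
So 1 − D = 0.894418, i.e. 0.8944 to 4 decimal places.

0.8944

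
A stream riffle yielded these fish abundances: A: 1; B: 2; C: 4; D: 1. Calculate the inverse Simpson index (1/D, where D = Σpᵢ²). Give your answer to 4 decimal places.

2.9091

Total N = 1+2+4+1 = 8, so the proportions are 0.125, 0.25, 0.5, 0.125 (working shown to 7 dp, full precision carried).
D = 0.125² + 0.25² + 0.5² + 0.125² = 0.0156250 + 0.0625000 + 0.2500000 + 0.0156250 = 0.3437500.
So 1/D = 2.909091, i.e. 2.9091 to 4 decimal places.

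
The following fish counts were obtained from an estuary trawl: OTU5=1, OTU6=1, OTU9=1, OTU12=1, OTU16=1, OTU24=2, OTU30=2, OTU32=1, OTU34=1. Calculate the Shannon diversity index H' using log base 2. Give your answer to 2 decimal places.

3.10

Total N = 1+1+1+1+1+2+2+1+1 = 11, so the proportions are 0.0909, 0.0909, 0.0909, 0.0909, 0.0909, 0.1818, 0.1818, 0.0909, 0.0909 (working shown to 4 dp, full precision carried).
Each pᵢ log₂ pᵢ term: 0.0909×(-3.4594)=-0.3145, 0.0909×(-3.4594)=-0.3145, 0.0909×(-3.4594)=-0.3145, 0.0909×(-3.4594)=-0.3145, 0.0909×(-3.4594)=-0.3145, 0.1818×(-2.4594)=-0.4472, 0.1818×(-2.4594)=-0.4472, 0.0909×(-3.4594)=-0.3145, 0.0909×(-3.4594)=-0.3145.
Sum = -3.0958, so H' = 3.10.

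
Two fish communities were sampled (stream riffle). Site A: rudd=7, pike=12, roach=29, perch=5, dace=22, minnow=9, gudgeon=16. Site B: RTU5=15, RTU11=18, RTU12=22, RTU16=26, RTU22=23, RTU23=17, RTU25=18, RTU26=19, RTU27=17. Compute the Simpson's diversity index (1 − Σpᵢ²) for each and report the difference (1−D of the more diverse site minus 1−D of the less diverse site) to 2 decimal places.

0.07

Site A: N=100, proportions 0.07, 0.12, 0.29, 0.05, 0.22, 0.09, 0.16, giving 1−D = 0.8120 (working shown to 4 dp, full precision carried).
Site B: N=175, proportions 0.0857, 0.1029, 0.1257, 0.1486, 0.1314, 0.0971, 0.1029, 0.1086, 0.0971, giving 1−D = 0.8857.
Difference = |0.8120 − 0.8857| = 0.0737, i.e. 0.07 to 2 decimal places.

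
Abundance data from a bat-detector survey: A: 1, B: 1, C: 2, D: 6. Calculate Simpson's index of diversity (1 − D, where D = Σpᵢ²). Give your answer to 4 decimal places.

0.5800

Total N = 1+1+2+6 = 10, so the proportions are 0.1, 0.1, 0.2, 0.6 (working shown to 6 dp, full precision carried).
D = 0.1² + 0.1² + 0.2² + 0.6² = 0.010000 + 0.010000 + 0.040000 + 0.360000 = 0.420000.
So 1 − D = 0.580000, i.e. 0.5800 to 4 decimal places.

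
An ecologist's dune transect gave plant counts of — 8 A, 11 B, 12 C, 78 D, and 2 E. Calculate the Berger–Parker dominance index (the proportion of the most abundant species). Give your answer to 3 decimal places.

0.703

Total N = 8+11+12+78+2 = 111, so the proportions are 0.07207, 0.0991, 0.10811, 0.7027, 0.01802 (working shown to 5 dp, full precision carried).
The largest proportion is 0.7027, i.e. d = 0.703 to 3 decimal places.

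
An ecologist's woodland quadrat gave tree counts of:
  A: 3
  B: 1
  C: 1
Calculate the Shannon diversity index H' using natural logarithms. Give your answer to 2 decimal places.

Total N = 3+1+1 = 5, so the proportions are 0.6, 0.2, 0.2 (working shown to 4 dp, full precision carried).
Each pᵢ ln pᵢ term: 0.6×(-0.5108)=-0.3065, 0.2×(-1.6094)=-0.3219, 0.2×(-1.6094)=-0.3219.
Sum = -0.9503, so H' = 0.95.

0.95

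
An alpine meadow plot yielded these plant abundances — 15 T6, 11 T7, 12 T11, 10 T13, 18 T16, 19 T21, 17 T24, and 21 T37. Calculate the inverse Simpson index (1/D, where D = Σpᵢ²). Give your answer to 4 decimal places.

7.5456

Total N = 15+11+12+10+18+19+17+21 = 123, so the proportions are 0.12195122, 0.08943089, 0.09756098, 0.08130081, 0.14634146, 0.15447154, 0.13821138, 0.17073171 (working shown to 8 dp, full precision carried).
D = 0.12195122² + 0.08943089² + 0.09756098² + 0.08130081² + 0.14634146² + 0.15447154² + 0.13821138² + 0.17073171² = 0.01487210 + 0.00799788 + 0.00951814 + 0.00660982 + 0.02141582 + 0.02386146 + 0.01910239 + 0.02914932 = 0.13252694.
So 1/D = 7.545636, i.e. 7.5456 to 4 decimal places.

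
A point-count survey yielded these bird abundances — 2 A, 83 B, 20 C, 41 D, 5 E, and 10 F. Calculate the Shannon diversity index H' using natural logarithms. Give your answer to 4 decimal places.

1.2839

Total N = 2+83+20+41+5+10 = 161, so the proportions are 0.012422, 0.515528, 0.124224, 0.254658, 0.031056, 0.062112 (working shown to 6 dp, full precision carried).
Each pᵢ ln pᵢ term: 0.012422×(-4.388257)=-0.054513, 0.515528×(-0.662564)=-0.341570, 0.124224×(-2.085672)=-0.259090, 0.254658×(-1.367832)=-0.348330, 0.031056×(-3.471966)=-0.107825, 0.062112×(-2.778819)=-0.172597.
Sum = -1.283925, so H' = 1.2839.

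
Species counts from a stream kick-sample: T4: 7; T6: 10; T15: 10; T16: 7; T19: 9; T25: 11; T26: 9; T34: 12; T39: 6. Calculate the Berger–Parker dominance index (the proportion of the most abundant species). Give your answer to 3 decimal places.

0.148

Total N = 7+10+10+7+9+11+9+12+6 = 81, so the proportions are 0.08642, 0.12346, 0.12346, 0.08642, 0.11111, 0.1358, 0.11111, 0.14815, 0.07407 (working shown to 5 dp, full precision carried).
The largest proportion is 0.14815, i.e. d = 0.148 to 3 decimal places.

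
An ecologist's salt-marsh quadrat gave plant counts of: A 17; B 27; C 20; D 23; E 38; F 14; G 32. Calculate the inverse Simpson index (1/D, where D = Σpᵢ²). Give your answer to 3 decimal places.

Total N = 17+27+20+23+38+14+32 = 171, so the proportions are 0.0994152, 0.1578947, 0.1169591, 0.1345029, 0.2222222, 0.0818713, 0.1871345 (working shown to 7 dp, full precision carried).
D = 0.0994152² + 0.1578947² + 0.1169591² + 0.1345029² + 0.2222222² + 0.0818713² + 0.1871345² = 0.0098834 + 0.0249307 + 0.0136794 + 0.0180910 + 0.0493827 + 0.0067029 + 0.0350193 = 0.1576895.
So 1/D = 6.34157, i.e. 6.342 to 3 decimal places.

6.342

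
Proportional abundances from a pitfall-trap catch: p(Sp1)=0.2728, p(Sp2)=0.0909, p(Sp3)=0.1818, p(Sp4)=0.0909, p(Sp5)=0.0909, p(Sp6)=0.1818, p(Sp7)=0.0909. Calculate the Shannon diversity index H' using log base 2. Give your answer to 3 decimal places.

2.663

Each pᵢ log₂ pᵢ term (working shown to 5 dp, full precision carried): 0.2728×(-1.87408)=-0.51125, 0.0909×(-3.45958)=-0.31448, 0.1818×(-2.45958)=-0.44715, 0.0909×(-3.45958)=-0.31448, 0.0909×(-3.45958)=-0.31448, 0.1818×(-2.45958)=-0.44715, 0.0909×(-3.45958)=-0.31448.
Sum = -2.66345, so H' = 2.663.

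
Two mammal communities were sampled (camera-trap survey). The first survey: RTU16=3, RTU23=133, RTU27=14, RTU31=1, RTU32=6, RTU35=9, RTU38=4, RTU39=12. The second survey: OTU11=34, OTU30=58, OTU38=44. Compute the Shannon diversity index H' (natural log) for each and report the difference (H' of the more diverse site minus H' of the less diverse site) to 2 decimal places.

0.03

The first survey: N=182, proportions 0.0165, 0.7308, 0.0769, 0.0055, 0.033, 0.0495, 0.022, 0.0659, giving H' = 1.0471 (working shown to 4 dp, full precision carried).
The second survey: N=136, proportions 0.25, 0.4265, 0.3235, giving H' = 1.0751.
Difference = |1.0471 − 1.0751| = 0.0280, i.e. 0.03 to 2 decimal places.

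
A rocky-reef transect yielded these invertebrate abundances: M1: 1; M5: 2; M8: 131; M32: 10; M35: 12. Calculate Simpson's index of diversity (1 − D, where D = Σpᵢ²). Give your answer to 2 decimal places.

Total N = 1+2+131+10+12 = 156, so the proportions are 0.0064, 0.0128, 0.8397, 0.0641, 0.0769 (working shown to 4 dp, full precision carried).
D = 0.0064² + 0.0128² + 0.8397² + 0.0641² + 0.0769² = 0.0000 + 0.0002 + 0.7052 + 0.0041 + 0.0059 = 0.7154.
So 1 − D = 0.2846, i.e. 0.28 to 2 decimal places.

0.28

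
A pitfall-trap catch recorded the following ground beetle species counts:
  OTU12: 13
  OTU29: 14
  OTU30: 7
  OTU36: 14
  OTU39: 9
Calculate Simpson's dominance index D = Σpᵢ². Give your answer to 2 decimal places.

0.21

Total N = 13+14+7+14+9 = 57, so the proportions are 0.2281, 0.2456, 0.1228, 0.2456, 0.1579 (working shown to 4 dp, full precision carried).
D = 0.2281² + 0.2456² + 0.1228² + 0.2456² + 0.1579² = 0.0520 + 0.0603 + 0.0151 + 0.0603 + 0.0249 = 0.2127.
To 2 decimal places, D = 0.21.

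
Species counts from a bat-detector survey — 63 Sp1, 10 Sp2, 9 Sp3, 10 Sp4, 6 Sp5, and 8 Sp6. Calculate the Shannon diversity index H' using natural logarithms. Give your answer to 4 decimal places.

1.3216

Total N = 63+10+9+10+6+8 = 106, so the proportions are 0.59434, 0.09434, 0.084906, 0.09434, 0.056604, 0.075472 (working shown to 6 dp, full precision carried).
Each pᵢ ln pᵢ term: 0.59434×(-0.520304)=-0.309238, 0.09434×(-2.360854)=-0.222722, 0.084906×(-2.466215)=-0.209396, 0.09434×(-2.360854)=-0.222722, 0.056604×(-2.871680)=-0.162548, 0.075472×(-2.583998)=-0.195019.
Sum = -1.321644, so H' = 1.3216.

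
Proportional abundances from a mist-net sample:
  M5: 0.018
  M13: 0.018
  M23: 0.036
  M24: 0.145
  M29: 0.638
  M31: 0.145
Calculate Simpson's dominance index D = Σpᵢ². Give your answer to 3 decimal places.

0.451

D = 0.018² + 0.018² + 0.036² + 0.145² + 0.638² + 0.145² = 0.00032 + 0.00032 + 0.00130 + 0.02102 + 0.40704 + 0.02102 = 0.45104 (working shown to 5 dp, full precision carried).
To 3 decimal places, D = 0.451.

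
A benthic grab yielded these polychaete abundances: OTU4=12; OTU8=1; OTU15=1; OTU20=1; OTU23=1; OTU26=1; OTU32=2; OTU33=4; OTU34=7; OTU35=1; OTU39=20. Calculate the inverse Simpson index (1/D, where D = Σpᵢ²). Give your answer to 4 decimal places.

Total N = 12+1+1+1+1+1+2+4+7+1+20 = 51, so the proportions are 0.23529412, 0.01960784, 0.01960784, 0.01960784, 0.01960784, 0.01960784, 0.03921569, 0.07843137, 0.1372549, 0.01960784, 0.39215686 (working shown to 8 dp, full precision carried).
D = 0.23529412² + 0.01960784² + 0.01960784² + 0.01960784² + 0.01960784² + 0.01960784² + 0.03921569² + 0.07843137² + 0.1372549² + 0.01960784² + 0.39215686² = 0.05536332 + 0.00038447 + 0.00038447 + 0.00038447 + 0.00038447 + 0.00038447 + 0.00153787 + 0.00615148 + 0.01883891 + 0.00038447 + 0.15378700 = 0.23798539.
So 1/D = 4.201939, i.e. 4.2019 to 4 decimal places.

4.2019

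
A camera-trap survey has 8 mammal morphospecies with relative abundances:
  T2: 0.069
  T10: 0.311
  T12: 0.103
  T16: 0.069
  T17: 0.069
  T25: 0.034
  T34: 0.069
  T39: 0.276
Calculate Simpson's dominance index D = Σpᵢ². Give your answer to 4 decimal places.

0.2037

D = 0.069² + 0.311² + 0.103² + 0.069² + 0.069² + 0.034² + 0.069² + 0.276² = 0.004761 + 0.096721 + 0.010609 + 0.004761 + 0.004761 + 0.001156 + 0.004761 + 0.076176 = 0.203706 (working shown to 6 dp, full precision carried).
To 4 decimal places, D = 0.2037.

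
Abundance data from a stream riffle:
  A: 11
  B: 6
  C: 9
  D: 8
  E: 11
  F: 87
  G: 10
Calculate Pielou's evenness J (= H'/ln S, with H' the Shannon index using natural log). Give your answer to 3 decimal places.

0.696

Total N = 11+6+9+8+11+87+10 = 142, so the proportions are 0.07746, 0.04225, 0.06338, 0.05634, 0.07746, 0.61268, 0.07042 (working shown to 5 dp, full precision carried).
H' = −Σ pᵢ ln pᵢ = −((-0.19815) + (-0.13369) + (-0.17484) + (-0.16205) + (-0.19815) + (-0.30016) + (-0.18685)) = 1.35389.
With S = 7 species, ln S = 1.94591, so J = 1.35389/1.94591 = 0.69576, i.e. 0.696 to 3 decimal places.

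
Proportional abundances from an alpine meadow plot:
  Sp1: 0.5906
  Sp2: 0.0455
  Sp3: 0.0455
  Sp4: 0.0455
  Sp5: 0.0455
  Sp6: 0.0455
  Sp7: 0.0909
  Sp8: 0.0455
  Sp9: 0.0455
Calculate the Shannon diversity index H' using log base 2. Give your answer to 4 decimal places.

2.1831

Each pᵢ log₂ pᵢ term (working shown to 6 dp, full precision carried): 0.5906×(-0.759747)=-0.448706, 0.0455×(-4.457990)=-0.202839, 0.0455×(-4.457990)=-0.202839, 0.0455×(-4.457990)=-0.202839, 0.0455×(-4.457990)=-0.202839, 0.0455×(-4.457990)=-0.202839, 0.0909×(-3.459576)=-0.314475, 0.0455×(-4.457990)=-0.202839, 0.0455×(-4.457990)=-0.202839.
Sum = -2.183052, so H' = 2.1831.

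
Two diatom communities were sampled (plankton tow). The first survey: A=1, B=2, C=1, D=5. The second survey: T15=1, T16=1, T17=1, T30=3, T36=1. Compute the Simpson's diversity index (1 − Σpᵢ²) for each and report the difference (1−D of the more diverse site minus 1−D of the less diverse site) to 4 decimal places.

0.1174

The first survey: N=9, proportions 0.111111, 0.222222, 0.111111, 0.555556, giving 1−D = 0.617284 (working shown to 6 dp, full precision carried).
The second survey: N=7, proportions 0.142857, 0.142857, 0.142857, 0.428571, 0.142857, giving 1−D = 0.734694.
Difference = |0.617284 − 0.734694| = 0.117410, i.e. 0.1174 to 4 decimal places.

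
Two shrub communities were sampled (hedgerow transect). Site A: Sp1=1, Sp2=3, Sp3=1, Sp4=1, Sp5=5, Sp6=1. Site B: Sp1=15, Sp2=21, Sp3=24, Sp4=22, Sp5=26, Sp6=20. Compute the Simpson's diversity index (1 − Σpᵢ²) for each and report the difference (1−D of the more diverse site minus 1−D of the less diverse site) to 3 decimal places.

Site A: N=12, proportions 0.08333, 0.25, 0.08333, 0.08333, 0.41667, 0.08333, giving 1−D = 0.73611 (working shown to 5 dp, full precision carried).
Site B: N=128, proportions 0.11719, 0.16406, 0.1875, 0.17188, 0.20312, 0.15625, giving 1−D = 0.82898.
Difference = |0.73611 − 0.82898| = 0.09287, i.e. 0.093 to 3 decimal places.

0.093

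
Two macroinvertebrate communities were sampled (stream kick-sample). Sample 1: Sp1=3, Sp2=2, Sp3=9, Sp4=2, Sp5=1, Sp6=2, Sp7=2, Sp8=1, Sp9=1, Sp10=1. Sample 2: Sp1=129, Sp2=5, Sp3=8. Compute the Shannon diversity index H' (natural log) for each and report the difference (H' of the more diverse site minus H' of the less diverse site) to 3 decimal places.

1.619

Sample 1: N=24, proportions 0.125, 0.08333, 0.375, 0.08333, 0.04167, 0.08333, 0.08333, 0.04167, 0.04167, 0.04167, giving H' = 1.98572 (working shown to 5 dp, full precision carried).
Sample 2: N=142, proportions 0.90845, 0.03521, 0.05634, giving H' = 0.36711.
Difference = |1.98572 − 0.36711| = 1.61861, i.e. 1.619 to 3 decimal places.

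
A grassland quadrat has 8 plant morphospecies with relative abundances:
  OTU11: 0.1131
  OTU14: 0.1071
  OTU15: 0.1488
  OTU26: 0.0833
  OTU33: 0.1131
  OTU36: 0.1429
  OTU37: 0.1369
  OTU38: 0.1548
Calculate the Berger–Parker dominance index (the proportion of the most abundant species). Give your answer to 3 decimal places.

The largest proportion is 0.1548, i.e. d = 0.155 to 3 decimal places.

0.155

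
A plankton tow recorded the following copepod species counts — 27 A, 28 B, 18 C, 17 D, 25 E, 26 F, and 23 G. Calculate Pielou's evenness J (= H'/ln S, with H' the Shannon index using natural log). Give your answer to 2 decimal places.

0.99

Total N = 27+28+18+17+25+26+23 = 164, so the proportions are 0.1646, 0.1707, 0.1098, 0.1037, 0.1524, 0.1585, 0.1402 (working shown to 4 dp, full precision carried).
H' = −Σ pᵢ ln pᵢ = −((-0.2970) + (-0.3018) + (-0.2425) + (-0.2350) + (-0.2867) + (-0.2920) + (-0.2755)) = 1.9305.
With S = 7 species, ln S = 1.9459, so J = 1.9305/1.9459 = 0.9921, i.e. 0.99 to 2 decimal places.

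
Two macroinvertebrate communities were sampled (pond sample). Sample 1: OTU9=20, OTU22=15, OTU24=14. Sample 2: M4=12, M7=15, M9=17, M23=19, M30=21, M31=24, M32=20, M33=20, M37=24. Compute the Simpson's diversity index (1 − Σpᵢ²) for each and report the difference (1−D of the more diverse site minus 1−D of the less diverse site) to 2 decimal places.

Sample 1: N=49, proportions 0.4082, 0.3061, 0.2857, giving 1−D = 0.6581 (working shown to 4 dp, full precision carried).
Sample 2: N=172, proportions 0.0698, 0.0872, 0.0988, 0.1105, 0.1221, 0.1395, 0.1163, 0.1163, 0.1395, giving 1−D = 0.8847.
Difference = |0.6581 − 0.8847| = 0.2266, i.e. 0.23 to 2 decimal places.

0.23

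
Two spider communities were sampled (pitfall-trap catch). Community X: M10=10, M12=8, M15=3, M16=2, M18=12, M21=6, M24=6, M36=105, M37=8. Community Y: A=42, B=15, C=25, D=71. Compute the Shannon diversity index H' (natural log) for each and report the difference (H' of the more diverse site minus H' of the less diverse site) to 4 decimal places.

Community X: N=160, proportions 0.0625, 0.05, 0.01875, 0.0125, 0.075, 0.0375, 0.0375, 0.65625, 0.05, giving H' = 1.319143 (working shown to 6 dp, full precision carried).
Community Y: N=153, proportions 0.27451, 0.098039, 0.163399, 0.464052, giving H' = 1.234849.
Difference = |1.319143 − 1.234849| = 0.084294, i.e. 0.0843 to 4 decimal places.

0.0843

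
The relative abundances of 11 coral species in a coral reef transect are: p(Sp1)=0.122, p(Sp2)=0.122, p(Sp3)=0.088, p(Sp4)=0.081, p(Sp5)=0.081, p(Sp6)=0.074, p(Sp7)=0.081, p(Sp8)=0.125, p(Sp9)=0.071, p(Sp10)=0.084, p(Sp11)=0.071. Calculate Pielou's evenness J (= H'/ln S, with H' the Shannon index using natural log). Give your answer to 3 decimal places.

0.990

H' = −Σ pᵢ ln pᵢ = −((-0.25666) + (-0.25666) + (-0.21388) + (-0.20358) + (-0.20358) + (-0.19267) + (-0.20358) + (-0.25993) + (-0.18780) + (-0.20806) + (-0.18780)) = 2.37419 (working shown to 5 dp, full precision carried).
With S = 11 species, ln S = 2.39790, so J = 2.37419/2.39790 = 0.99011, i.e. 0.990 to 3 decimal places.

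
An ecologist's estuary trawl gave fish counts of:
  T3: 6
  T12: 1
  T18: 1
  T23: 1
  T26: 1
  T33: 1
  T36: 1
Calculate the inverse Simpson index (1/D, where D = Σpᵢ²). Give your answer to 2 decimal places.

Total N = 6+1+1+1+1+1+1 = 12, so the proportions are 0.5, 0.083333, 0.083333, 0.083333, 0.083333, 0.083333, 0.083333 (working shown to 6 dp, full precision carried).
D = 0.5² + 0.083333² + 0.083333² + 0.083333² + 0.083333² + 0.083333² + 0.083333² = 0.250000 + 0.006944 + 0.006944 + 0.006944 + 0.006944 + 0.006944 + 0.006944 = 0.291667.
So 1/D = 3.4286, i.e. 3.43 to 2 decimal places.

3.43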